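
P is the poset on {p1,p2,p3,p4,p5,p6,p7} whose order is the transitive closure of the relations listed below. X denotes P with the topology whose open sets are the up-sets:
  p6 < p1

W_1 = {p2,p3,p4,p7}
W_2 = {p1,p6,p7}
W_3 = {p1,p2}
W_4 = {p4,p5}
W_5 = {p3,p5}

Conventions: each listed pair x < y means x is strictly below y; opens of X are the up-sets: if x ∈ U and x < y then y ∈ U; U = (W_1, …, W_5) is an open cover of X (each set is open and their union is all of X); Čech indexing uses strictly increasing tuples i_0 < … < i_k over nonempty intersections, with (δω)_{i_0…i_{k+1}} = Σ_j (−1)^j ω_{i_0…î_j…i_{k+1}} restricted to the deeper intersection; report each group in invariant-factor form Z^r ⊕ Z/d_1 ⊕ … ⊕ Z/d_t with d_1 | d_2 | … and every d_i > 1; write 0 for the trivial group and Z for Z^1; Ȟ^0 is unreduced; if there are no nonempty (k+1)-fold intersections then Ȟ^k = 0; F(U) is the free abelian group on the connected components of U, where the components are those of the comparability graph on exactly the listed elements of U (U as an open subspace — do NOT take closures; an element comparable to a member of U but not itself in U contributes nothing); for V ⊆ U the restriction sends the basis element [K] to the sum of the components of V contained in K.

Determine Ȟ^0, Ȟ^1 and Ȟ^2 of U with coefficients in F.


Ȟ^0 ≅ Z^6, Ȟ^1 ≅ 0 and Ȟ^2 ≅ 0

nonempty overlaps:
  W12={p7} W13={p2} W14={p4} W15={p3} W23={p1} W45={p5}
components per intersection:
  W1: {p2} {p3} {p4} {p7}
  W2: {p1,p6} {p7}
  W3: {p1} {p2}
  W4: {p4} {p5}
  W5: {p3} {p5}
  W12: {p7}
  W13: {p2}
  W14: {p4}
  W15: {p3}
  W23: {p1}
  W45: {p5}
C dims 12,6; δ0: rk 6, SNF 1^6
degree 0: 12−6−0 = 6 → Ȟ^0 ≅ Z^6
degree 1: 6−0−6 = 0 → Ȟ^1 ≅ 0
degree 2: 0−0−0 = 0 → Ȟ^2 ≅ 0


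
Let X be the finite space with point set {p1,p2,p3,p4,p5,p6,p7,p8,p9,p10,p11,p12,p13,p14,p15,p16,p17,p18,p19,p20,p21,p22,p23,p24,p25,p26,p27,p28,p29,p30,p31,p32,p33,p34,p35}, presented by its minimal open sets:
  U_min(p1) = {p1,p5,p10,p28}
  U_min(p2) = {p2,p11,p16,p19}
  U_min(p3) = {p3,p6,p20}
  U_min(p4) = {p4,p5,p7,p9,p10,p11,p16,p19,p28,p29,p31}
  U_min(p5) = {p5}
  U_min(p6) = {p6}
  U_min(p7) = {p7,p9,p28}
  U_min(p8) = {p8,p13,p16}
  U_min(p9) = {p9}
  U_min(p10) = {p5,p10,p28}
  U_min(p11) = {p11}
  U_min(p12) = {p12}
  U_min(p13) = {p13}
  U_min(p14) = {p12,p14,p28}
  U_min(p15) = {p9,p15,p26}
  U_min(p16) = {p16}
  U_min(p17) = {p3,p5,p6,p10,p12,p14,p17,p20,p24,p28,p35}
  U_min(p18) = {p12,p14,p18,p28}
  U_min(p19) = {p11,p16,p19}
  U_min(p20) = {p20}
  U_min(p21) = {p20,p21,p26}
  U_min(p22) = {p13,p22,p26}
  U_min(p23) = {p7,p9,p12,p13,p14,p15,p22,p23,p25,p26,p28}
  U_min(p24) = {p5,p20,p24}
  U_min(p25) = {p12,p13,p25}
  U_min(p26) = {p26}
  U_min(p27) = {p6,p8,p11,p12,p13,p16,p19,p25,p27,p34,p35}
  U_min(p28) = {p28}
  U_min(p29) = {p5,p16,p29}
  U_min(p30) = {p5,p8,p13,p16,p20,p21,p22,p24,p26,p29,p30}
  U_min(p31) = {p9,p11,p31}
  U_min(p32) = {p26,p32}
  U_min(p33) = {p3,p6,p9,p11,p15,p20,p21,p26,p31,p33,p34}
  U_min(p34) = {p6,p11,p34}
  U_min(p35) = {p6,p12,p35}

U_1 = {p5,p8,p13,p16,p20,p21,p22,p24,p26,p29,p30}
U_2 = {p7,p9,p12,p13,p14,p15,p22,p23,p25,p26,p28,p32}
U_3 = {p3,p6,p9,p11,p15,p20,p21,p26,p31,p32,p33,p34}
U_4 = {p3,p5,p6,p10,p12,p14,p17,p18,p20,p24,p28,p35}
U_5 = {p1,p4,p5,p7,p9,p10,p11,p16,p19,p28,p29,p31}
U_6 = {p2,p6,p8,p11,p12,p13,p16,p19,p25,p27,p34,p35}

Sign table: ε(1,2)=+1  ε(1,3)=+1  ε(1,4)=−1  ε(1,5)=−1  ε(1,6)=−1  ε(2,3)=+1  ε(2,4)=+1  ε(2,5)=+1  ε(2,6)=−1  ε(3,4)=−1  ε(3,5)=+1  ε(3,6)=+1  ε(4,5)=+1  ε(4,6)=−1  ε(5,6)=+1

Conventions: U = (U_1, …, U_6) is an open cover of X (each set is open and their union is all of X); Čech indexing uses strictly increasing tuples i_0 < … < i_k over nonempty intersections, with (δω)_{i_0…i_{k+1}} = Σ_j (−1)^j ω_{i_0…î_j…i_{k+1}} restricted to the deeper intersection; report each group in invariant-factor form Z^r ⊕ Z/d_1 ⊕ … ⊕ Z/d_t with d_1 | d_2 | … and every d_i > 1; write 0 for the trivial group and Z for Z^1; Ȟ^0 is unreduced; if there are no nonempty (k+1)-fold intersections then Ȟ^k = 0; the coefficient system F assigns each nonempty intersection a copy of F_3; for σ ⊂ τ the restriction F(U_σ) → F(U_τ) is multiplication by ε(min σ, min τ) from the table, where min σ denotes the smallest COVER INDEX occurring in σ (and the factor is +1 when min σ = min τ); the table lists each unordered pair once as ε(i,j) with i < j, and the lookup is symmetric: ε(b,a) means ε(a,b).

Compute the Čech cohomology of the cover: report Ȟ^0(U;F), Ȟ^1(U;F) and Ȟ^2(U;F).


Ȟ^0 ≅ 0, Ȟ^1 ≅ 0, Ȟ^2 ≅ Z/3

nonempty overlaps:
  U12={p13,p22,p26} U13={p20,p21,p26} U14={p5,p20,p24} U15={p5,p16,p29} U16={p8,p13,p16} U23={p9,p15,p26,p32} U24={p12,p14,p28} U25={p7,p9,p28} U26={p12,p13,p25} U34={p3,p6,p20} U35={p9,p11,p31} U36={p6,p11,p34} U45={p5,p10,p28} U46={p6,p12,p35} U56={p11,p16,p19}
  U123={p26} U126={p13} U134={p20} U145={p5} U156={p16} U235={p9} U245={p28} U246={p12} U346={p6} U356={p11}
C dims 6,15,10; δ0: rk_F3 6; δ1: rk_F3 9
degree 0: 6−6−0 = 0 → Ȟ^0 ≅ 0
degree 1: 15−9−6 = 0 → Ȟ^1 ≅ 0
degree 2: 10−0−9 = 1 → Ȟ^2 ≅ Z/3


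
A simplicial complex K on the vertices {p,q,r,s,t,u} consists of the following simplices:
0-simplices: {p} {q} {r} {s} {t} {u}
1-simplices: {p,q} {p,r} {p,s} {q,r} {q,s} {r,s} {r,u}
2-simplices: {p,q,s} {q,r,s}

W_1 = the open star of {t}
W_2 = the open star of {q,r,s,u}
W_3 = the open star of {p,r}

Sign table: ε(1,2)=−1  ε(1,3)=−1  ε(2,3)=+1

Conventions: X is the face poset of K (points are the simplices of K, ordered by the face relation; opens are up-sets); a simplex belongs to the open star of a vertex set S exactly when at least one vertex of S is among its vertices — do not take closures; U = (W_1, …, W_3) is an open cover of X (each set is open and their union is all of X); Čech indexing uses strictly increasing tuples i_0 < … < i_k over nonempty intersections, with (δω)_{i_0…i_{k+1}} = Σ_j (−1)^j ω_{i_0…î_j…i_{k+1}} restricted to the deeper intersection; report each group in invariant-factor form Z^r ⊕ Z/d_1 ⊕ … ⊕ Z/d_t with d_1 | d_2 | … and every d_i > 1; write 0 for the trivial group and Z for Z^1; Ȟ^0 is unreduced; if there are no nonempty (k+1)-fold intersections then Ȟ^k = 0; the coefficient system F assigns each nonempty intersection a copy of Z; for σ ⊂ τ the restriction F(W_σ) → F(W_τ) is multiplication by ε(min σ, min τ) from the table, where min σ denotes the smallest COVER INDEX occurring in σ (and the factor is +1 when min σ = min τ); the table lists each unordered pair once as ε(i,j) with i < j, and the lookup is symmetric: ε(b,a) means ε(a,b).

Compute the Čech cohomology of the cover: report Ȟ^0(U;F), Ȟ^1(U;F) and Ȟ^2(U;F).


Ȟ^0(U;F) ≅ Z^2; Ȟ^1(U;F) ≅ 0; Ȟ^2(U;F) ≅ 0

nonempty overlaps:
  W1={{t}} W2={{q},{r},{s},{u},{p,q},{p,r},{p,s},{q,r},{q,s},{r,s},{r,u},{p,q,s},{q,r,s}} W3={{p},{r},{p,q},{p,r},{p,s},{q,r},{r,s},{r,u},{p,q,s},{q,r,s}}
  W23={{r},{p,q},{p,r},{p,s},{q,r},{r,s},{r,u},{p,q,s},{q,r,s}}
C dims 3,1; δ0: rk 1, SNF 1^1
degree 0: 3−1−0 = 2 → Ȟ^0 ≅ Z^2
degree 1: 1−0−1 = 0 → Ȟ^1 ≅ 0
degree 2: 0−0−0 = 0 → Ȟ^2 ≅ 0


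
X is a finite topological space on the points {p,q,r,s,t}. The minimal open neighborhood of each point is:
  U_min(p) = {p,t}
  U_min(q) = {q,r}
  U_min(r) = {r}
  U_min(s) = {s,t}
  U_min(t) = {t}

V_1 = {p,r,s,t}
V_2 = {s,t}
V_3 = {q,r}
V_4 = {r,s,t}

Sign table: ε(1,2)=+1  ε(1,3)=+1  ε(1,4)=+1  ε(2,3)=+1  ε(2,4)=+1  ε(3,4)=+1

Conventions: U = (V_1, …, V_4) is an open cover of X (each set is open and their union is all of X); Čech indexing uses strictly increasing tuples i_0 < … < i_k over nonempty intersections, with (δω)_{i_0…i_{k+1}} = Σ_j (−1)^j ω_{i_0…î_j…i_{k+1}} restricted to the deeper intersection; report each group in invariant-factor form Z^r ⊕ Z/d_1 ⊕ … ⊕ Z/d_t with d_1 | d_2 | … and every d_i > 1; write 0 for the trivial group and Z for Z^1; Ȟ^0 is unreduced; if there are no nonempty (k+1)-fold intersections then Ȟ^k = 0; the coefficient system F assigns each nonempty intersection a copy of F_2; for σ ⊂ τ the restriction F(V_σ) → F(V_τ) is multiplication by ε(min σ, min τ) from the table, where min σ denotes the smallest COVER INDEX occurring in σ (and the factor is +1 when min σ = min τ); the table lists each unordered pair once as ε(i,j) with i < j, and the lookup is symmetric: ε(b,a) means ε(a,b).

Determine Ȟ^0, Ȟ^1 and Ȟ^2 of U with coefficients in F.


Ȟ^0(U;F) ≅ Z/2; Ȟ^1(U;F) ≅ 0; Ȟ^2(U;F) ≅ 0

nerve simplices:
  V12={s,t} V13={r} V14={r,s,t} V24={s,t} V34={r}
  V124={s,t} V134={r}
C dims 4,5,2; δ0: rk_F2 3; δ1: rk_F2 2
degree 0: 4−3−0 = 1 → Ȟ^0 ≅ Z/2
degree 1: 5−2−3 = 0 → Ȟ^1 ≅ 0
degree 2: 2−0−2 = 0 → Ȟ^2 ≅ 0


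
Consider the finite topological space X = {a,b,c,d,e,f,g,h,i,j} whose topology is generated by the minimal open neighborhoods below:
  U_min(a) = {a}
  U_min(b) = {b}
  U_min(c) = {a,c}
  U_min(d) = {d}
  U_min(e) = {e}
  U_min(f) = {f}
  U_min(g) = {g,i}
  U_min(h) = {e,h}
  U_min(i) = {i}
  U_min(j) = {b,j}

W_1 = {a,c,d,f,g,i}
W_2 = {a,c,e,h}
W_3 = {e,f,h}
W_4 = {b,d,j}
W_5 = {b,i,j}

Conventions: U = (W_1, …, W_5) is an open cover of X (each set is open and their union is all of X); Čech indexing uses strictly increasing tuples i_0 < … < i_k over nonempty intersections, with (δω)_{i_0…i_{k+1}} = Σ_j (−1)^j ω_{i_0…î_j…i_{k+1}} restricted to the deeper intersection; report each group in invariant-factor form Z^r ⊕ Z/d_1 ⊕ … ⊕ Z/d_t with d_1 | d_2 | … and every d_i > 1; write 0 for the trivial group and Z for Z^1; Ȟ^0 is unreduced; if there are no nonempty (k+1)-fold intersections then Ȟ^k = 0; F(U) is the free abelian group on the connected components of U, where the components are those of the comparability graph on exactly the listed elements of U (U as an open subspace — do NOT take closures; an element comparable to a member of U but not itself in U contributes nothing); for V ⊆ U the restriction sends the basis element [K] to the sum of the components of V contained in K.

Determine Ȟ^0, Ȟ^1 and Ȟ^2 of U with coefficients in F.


Ȟ^0 = Z^6, Ȟ^1 = 0 and Ȟ^2 = 0

intersection data:
  W12={a,c} W13={f} W14={d} W15={i} W23={e,h} W45={b,j}
components per intersection:
  W1: {a,c} {d} {f} {g,i}
  W2: {a,c} {e,h}
  W3: {e,h} {f}
  W4: {b,j} {d}
  W5: {b,j} {i}
  W12: {a,c}
  W13: {f}
  W14: {d}
  W15: {i}
  W23: {e,h}
  W45: {b,j}
C dims 12,6; δ0: rk 6, SNF 1^6
Ȟ^0 = (12 − 6) − 0 = 6, so Ȟ^0 ≅ Z^6
Ȟ^1 = (6 − 0) − 6 = 0, so Ȟ^1 ≅ 0
Ȟ^2 = (0 − 0) − 0 = 0, so Ȟ^2 ≅ 0


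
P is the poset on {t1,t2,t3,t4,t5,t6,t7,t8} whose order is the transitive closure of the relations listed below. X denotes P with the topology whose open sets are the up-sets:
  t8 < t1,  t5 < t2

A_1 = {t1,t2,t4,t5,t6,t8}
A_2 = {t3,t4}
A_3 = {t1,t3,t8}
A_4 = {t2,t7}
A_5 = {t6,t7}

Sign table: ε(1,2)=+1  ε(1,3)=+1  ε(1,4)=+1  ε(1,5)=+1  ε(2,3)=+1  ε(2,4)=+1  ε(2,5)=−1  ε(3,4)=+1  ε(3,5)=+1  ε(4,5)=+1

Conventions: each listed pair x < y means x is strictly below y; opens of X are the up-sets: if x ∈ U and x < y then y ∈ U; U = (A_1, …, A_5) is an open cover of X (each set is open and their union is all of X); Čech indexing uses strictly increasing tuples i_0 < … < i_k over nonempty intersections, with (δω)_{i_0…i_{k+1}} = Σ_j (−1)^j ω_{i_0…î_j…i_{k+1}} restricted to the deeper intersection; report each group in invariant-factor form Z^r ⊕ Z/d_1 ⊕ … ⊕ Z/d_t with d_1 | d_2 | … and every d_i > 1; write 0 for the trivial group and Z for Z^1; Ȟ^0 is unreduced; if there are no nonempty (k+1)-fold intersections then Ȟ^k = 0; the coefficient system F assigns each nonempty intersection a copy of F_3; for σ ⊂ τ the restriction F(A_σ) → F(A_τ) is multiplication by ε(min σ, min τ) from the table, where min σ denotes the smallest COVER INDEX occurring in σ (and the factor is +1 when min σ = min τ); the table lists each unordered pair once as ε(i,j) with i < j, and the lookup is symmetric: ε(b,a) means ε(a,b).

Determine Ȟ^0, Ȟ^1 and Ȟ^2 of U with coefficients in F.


nonempty intersections:
  A12={t4} A13={t1,t8} A14={t2} A15={t6} A23={t3} A45={t7}
C dims 5,6; δ0: rk_F3 4
Ȟ^0: (5−4)−0=1 ⇒ Z/3
Ȟ^1: (6−0)−4=2 ⇒ Z/3 ⊕ Z/3
Ȟ^2: (0−0)−0=0 ⇒ 0

Ȟ^0 = Z/3,  Ȟ^1 = Z/3 ⊕ Z/3,  Ȟ^2 = 0


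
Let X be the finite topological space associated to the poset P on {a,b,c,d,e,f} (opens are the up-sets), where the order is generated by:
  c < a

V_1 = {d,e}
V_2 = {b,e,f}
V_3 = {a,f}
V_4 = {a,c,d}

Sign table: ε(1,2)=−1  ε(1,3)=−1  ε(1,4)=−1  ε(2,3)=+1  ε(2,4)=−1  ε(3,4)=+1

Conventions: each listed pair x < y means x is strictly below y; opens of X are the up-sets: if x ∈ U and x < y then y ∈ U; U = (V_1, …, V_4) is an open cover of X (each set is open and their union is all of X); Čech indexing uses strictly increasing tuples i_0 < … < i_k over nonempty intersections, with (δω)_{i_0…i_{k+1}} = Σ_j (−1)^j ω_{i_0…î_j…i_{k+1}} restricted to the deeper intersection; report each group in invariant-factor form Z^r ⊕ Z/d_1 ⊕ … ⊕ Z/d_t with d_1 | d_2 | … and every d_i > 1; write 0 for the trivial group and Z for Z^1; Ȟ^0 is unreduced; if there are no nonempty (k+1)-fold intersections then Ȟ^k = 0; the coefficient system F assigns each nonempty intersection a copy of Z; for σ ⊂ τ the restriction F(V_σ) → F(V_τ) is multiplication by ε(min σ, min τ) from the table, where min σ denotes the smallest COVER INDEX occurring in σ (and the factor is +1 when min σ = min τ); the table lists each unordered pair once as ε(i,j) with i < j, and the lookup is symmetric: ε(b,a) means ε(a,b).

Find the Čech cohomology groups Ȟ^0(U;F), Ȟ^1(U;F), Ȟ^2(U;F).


nonempty overlaps:
  V12={e} V14={d} V23={f} V34={a}
C dims 4,4; δ0: rk 3, SNF 1^3
degree 0: 4−3−0 = 1 → Ȟ^0 ≅ Z
degree 1: 4−0−3 = 1 → Ȟ^1 ≅ Z
degree 2: 0−0−0 = 0 → Ȟ^2 ≅ 0

Ȟ^0 = Z; Ȟ^1 = Z; Ȟ^2 = 0


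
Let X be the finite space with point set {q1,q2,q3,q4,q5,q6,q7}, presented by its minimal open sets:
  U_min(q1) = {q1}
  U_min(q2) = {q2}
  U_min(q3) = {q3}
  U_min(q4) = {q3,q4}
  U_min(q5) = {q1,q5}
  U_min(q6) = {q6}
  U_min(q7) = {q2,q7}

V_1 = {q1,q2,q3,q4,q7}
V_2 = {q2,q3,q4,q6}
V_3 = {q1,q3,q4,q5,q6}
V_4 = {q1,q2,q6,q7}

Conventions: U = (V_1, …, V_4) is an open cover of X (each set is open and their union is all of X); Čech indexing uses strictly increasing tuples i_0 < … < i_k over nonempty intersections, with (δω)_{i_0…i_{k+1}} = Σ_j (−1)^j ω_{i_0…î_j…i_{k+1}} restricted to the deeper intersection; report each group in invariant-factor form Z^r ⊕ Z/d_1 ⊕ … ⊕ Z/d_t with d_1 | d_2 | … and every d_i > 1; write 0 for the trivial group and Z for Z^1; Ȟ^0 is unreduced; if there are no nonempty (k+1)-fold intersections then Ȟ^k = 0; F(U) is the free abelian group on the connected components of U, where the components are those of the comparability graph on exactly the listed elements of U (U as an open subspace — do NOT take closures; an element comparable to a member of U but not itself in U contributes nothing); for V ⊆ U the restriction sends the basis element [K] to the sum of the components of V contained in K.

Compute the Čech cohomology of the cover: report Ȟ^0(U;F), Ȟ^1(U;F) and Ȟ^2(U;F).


Ȟ^0(U;F) ≅ Z^4,  Ȟ^1(U;F) ≅ 0,  Ȟ^2(U;F) ≅ 0

cover nerve:
  V12={q2,q3,q4} V13={q1,q3,q4} V14={q1,q2,q7} V23={q3,q4,q6} V24={q2,q6} V34={q1,q6}
  V123={q3,q4} V124={q2} V134={q1} V234={q6}
components per intersection:
  V1: {q1} {q2,q7} {q3,q4}
  V2: {q2} {q3,q4} {q6}
  V3: {q1,q5} {q3,q4} {q6}
  V4: {q1} {q2,q7} {q6}
  V12: {q2} {q3,q4}
  V13: {q1} {q3,q4}
  V14: {q1} {q2,q7}
  V23: {q3,q4} {q6}
  V24: {q2} {q6}
  V34: {q1} {q6}
  V123: {q3,q4}
  V124: {q2}
  V134: {q1}
  V234: {q6}
C dims 12,12,4; δ0: rk 8, SNF 1^8; δ1: rk 4, SNF 1^4
Ȟ^0: (12−8)−0=4 ⇒ Z^4
Ȟ^1: (12−4)−8=0 ⇒ 0
Ȟ^2: (4−0)−4=0 ⇒ 0


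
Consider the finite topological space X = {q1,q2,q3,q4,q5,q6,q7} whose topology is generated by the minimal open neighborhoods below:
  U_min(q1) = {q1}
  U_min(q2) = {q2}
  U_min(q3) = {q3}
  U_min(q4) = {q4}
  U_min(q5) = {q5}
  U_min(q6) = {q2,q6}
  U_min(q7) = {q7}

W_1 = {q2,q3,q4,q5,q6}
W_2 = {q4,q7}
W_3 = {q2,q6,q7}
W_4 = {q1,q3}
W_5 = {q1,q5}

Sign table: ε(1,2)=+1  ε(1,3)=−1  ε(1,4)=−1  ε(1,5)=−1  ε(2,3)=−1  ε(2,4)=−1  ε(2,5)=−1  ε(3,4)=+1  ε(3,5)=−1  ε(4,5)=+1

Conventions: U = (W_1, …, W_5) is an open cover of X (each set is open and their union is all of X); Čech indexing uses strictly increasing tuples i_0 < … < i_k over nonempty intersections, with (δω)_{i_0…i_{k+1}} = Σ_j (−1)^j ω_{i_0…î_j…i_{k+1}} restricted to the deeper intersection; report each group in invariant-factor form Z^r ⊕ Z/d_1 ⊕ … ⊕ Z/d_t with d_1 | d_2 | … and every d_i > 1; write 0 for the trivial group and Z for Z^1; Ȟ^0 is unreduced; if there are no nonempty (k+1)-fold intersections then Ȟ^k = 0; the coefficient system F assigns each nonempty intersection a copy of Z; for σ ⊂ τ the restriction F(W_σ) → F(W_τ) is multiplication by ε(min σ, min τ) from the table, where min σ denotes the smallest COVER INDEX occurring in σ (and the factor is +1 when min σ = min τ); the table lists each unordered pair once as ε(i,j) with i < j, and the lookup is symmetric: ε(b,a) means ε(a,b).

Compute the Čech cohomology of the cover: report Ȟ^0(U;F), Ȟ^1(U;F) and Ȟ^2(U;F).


Ȟ^0 ≅ Z; Ȟ^1 ≅ Z^2; Ȟ^2 ≅ 0

nonempty intersections:
  W12={q4} W13={q2,q6} W14={q3} W15={q5} W23={q7} W45={q1}
C dims 5,6; δ0: rk 4, SNF 1^4
Ȟ^0: (5−4)−0=1 ⇒ Z
Ȟ^1: (6−0)−4=2 ⇒ Z^2
Ȟ^2: (0−0)−0=0 ⇒ 0


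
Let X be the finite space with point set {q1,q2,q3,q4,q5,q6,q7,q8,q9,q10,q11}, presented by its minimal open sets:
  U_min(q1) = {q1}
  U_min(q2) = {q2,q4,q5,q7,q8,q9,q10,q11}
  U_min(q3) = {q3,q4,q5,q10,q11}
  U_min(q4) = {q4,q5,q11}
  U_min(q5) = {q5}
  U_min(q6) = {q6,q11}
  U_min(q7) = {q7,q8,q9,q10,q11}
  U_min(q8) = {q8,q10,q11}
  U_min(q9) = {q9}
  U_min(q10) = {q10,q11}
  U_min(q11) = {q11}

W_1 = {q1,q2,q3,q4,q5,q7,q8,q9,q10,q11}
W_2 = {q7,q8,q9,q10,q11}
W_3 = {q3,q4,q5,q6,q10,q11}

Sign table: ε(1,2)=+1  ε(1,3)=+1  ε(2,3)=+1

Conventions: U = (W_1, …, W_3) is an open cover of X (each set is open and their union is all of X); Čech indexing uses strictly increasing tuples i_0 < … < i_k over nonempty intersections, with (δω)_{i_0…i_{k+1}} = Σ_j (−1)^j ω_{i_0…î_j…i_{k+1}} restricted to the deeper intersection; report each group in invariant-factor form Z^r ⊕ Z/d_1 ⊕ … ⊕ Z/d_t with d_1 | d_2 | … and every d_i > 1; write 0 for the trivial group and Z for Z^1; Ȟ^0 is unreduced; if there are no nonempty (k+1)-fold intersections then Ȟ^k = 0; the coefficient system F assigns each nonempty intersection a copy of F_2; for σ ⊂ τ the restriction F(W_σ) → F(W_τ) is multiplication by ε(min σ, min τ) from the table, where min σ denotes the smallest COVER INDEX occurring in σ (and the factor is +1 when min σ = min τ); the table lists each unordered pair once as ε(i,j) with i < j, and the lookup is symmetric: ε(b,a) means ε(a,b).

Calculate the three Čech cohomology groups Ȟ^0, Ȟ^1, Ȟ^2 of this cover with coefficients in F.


intersection data:
  W12={q7,q8,q9,q10,q11} W13={q3,q4,q5,q10,q11} W23={q10,q11}
  W123={q10,q11}
C dims 3,3,1; δ0: rk_F2 2; δ1: rk_F2 1
Ȟ^0 = (3 − 2) − 0 = 1, so Ȟ^0 ≅ Z/2
Ȟ^1 = (3 − 1) − 2 = 0, so Ȟ^1 ≅ 0
Ȟ^2 = (1 − 0) − 1 = 0, so Ȟ^2 ≅ 0

Ȟ^0 = Z/2, Ȟ^1 = 0 and Ȟ^2 = 0


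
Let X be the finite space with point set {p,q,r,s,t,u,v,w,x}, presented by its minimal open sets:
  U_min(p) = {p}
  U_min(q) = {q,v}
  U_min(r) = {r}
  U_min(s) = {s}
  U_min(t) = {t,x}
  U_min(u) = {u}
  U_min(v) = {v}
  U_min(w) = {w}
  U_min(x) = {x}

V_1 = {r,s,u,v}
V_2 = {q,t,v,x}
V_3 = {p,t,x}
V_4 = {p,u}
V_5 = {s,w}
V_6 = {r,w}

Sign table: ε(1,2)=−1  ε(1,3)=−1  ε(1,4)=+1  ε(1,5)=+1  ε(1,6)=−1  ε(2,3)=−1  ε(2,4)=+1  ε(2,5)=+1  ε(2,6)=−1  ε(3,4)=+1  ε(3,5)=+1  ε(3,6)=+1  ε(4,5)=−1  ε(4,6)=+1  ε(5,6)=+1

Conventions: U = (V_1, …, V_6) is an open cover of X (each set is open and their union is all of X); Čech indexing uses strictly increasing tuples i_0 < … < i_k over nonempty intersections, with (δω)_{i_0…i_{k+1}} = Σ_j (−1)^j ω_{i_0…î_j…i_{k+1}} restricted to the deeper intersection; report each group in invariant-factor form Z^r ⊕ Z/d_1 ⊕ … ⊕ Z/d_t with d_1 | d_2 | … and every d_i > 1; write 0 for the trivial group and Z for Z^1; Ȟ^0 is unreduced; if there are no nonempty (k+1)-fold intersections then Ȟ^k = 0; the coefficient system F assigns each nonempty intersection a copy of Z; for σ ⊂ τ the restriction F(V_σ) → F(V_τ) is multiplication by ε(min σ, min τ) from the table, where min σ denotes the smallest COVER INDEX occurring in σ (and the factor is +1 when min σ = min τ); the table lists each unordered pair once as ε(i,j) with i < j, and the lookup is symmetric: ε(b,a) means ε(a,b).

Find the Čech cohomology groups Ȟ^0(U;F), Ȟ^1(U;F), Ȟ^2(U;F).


Ȟ^0(U;F) ≅ 0; Ȟ^1(U;F) ≅ Z ⊕ Z/2; Ȟ^2(U;F) ≅ 0

nerve simplices:
  V12={v} V14={u} V15={s} V16={r} V23={t,x} V34={p} V56={w}
C dims 6,7; δ0: rk 6, SNF 1^5·2
degree 0: 6−6−0 = 0 → Ȟ^0 ≅ 0
degree 1: 7−0−6 = 1 plus torsion [2] → Ȟ^1 ≅ Z ⊕ Z/2
degree 2: 0−0−0 = 0 → Ȟ^2 ≅ 0


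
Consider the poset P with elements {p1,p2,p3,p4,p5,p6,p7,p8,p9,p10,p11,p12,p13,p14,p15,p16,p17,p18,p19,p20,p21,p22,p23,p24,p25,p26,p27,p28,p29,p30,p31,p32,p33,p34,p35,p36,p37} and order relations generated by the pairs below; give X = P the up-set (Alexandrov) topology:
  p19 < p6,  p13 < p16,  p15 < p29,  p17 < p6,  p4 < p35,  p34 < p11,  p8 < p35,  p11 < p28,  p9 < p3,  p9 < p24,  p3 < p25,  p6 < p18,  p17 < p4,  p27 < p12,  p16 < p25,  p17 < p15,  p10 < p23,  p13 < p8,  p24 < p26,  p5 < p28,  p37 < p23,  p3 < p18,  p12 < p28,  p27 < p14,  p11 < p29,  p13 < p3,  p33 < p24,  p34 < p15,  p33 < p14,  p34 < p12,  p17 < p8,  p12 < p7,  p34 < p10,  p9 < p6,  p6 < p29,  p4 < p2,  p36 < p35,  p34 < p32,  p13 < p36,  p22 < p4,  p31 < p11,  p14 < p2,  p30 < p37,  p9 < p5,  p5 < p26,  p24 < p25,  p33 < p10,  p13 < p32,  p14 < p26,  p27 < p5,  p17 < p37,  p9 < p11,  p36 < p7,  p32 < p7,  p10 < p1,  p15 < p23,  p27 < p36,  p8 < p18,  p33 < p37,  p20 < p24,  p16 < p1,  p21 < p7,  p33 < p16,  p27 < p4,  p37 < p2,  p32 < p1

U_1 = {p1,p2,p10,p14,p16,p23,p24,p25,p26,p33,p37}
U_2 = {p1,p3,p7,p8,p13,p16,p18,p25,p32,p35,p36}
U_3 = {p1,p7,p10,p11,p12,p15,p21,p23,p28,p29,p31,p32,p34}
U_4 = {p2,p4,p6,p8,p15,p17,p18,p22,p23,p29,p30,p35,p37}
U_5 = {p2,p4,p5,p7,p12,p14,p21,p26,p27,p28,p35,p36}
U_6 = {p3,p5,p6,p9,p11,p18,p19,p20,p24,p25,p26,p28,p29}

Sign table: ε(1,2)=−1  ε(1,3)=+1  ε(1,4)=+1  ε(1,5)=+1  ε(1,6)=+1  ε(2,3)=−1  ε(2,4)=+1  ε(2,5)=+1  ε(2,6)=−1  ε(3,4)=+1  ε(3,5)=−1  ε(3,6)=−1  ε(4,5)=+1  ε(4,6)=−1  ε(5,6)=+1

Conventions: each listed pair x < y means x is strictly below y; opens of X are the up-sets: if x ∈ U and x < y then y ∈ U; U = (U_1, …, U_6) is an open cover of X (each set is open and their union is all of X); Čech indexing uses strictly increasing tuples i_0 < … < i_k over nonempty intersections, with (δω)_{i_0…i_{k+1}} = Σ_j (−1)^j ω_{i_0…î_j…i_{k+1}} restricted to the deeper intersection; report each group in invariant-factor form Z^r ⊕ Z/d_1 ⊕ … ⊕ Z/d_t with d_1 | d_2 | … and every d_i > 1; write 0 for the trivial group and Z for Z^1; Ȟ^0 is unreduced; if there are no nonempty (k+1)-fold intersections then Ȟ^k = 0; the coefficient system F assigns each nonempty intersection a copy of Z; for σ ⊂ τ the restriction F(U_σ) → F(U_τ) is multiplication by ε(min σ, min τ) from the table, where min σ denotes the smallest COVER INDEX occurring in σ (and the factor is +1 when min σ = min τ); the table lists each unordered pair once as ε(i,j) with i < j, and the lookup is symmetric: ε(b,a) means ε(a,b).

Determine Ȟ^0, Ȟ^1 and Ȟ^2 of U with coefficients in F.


Ȟ^0 = 0, Ȟ^1 = Z/2 and Ȟ^2 = Z

nerve simplices:
  U12={p1,p16,p25} U13={p1,p10,p23} U14={p2,p23,p37} U15={p2,p14,p26} U16={p24,p25,p26} U23={p1,p7,p32} U24={p8,p18,p35} U25={p7,p35,p36} U26={p3,p18,p25} U34={p15,p23,p29} U35={p7,p12,p21,p28} U36={p11,p28,p29} U45={p2,p4,p35} U46={p6,p18,p29} U56={p5,p26,p28}
  U123={p1} U126={p25} U134={p23} U145={p2} U156={p26} U235={p7} U245={p35} U246={p18} U346={p29} U356={p28}
C dims 6,15,10; δ0: rk 6, SNF 1^5·2; δ1: rk 9, SNF 1^9
degree 0: 6−6−0 = 0 → Ȟ^0 ≅ 0
degree 1: 15−9−6 = 0 plus torsion [2] → Ȟ^1 ≅ Z/2
degree 2: 10−0−9 = 1 → Ȟ^2 ≅ Z


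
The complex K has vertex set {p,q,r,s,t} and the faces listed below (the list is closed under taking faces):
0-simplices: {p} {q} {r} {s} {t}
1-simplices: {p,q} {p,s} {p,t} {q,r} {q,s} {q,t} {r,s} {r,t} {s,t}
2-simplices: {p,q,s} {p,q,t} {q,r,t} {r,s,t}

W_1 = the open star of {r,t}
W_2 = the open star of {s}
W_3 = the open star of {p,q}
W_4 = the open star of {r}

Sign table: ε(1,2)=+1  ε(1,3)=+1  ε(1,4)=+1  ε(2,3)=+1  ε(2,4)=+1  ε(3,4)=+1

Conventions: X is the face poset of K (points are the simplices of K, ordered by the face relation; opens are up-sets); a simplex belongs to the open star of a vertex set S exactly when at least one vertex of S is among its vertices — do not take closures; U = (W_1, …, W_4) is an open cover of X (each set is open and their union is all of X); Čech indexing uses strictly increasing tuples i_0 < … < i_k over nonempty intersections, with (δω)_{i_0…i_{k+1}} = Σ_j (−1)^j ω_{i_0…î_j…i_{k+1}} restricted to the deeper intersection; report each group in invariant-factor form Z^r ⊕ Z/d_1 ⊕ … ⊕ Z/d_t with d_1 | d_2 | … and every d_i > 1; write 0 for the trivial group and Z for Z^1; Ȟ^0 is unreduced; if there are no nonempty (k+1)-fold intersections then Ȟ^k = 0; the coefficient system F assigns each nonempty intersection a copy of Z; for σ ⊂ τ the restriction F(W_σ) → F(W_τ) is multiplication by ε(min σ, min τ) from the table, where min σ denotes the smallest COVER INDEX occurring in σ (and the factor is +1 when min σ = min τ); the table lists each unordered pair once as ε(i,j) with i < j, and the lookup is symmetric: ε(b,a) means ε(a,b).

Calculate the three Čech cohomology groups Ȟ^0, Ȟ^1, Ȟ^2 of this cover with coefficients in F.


nonempty overlaps:
  W1={{r},{t},{p,t},{q,r},{q,t},{r,s},{r,t},{s,t},{p,q,t},{q,r,t},{r,s,t}} W2={{s},{p,s},{q,s},{r,s},{s,t},{p,q,s},{r,s,t}} W3={{p},{q},{p,q},{p,s},{p,t},{q,r},{q,s},{q,t},{p,q,s},{p,q,t},{q,r,t}} W4={{r},{q,r},{r,s},{r,t},{q,r,t},{r,s,t}}
  W12={{r,s},{s,t},{r,s,t}} W13={{p,t},{q,r},{q,t},{p,q,t},{q,r,t}} W14={{r},{q,r},{r,s},{r,t},{q,r,t},{r,s,t}} W23={{p,s},{q,s},{p,q,s}} W24={{r,s},{r,s,t}} W34={{q,r},{q,r,t}}
  W124={{r,s},{r,s,t}} W134={{q,r},{q,r,t}}
C dims 4,6,2; δ0: rk 3, SNF 1^3; δ1: rk 2, SNF 1^2
degree 0: 4−3−0 = 1 → Ȟ^0 ≅ Z
degree 1: 6−2−3 = 1 → Ȟ^1 ≅ Z
degree 2: 2−0−2 = 0 → Ȟ^2 ≅ 0

Ȟ^0 = Z; Ȟ^1 = Z; Ȟ^2 = 0


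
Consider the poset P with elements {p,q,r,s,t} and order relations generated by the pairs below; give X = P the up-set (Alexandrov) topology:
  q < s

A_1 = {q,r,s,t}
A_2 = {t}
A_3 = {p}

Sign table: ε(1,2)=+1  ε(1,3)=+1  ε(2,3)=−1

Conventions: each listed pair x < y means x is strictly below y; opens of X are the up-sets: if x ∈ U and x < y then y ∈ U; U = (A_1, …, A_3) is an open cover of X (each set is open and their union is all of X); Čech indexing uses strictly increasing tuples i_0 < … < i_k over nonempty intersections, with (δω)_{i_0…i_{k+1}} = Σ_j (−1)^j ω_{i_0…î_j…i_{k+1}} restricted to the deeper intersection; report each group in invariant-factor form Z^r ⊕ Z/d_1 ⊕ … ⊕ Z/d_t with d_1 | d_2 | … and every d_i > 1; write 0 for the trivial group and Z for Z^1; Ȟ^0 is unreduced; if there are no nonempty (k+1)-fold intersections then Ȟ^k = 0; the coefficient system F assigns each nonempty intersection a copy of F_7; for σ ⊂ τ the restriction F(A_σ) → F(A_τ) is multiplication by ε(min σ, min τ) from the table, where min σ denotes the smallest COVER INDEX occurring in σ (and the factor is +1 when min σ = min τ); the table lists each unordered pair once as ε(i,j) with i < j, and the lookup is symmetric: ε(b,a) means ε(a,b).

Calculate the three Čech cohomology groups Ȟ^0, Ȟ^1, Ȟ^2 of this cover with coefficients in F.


Ȟ^0 = Z/7 ⊕ Z/7, Ȟ^1 = 0 and Ȟ^2 = 0

nerve simplices:
  A12={t}
C dims 3,1; δ0: rk_F7 1
degree 0: 3−1−0 = 2 → Ȟ^0 ≅ Z/7 ⊕ Z/7
degree 1: 1−0−1 = 0 → Ȟ^1 ≅ 0
degree 2: 0−0−0 = 0 → Ȟ^2 ≅ 0


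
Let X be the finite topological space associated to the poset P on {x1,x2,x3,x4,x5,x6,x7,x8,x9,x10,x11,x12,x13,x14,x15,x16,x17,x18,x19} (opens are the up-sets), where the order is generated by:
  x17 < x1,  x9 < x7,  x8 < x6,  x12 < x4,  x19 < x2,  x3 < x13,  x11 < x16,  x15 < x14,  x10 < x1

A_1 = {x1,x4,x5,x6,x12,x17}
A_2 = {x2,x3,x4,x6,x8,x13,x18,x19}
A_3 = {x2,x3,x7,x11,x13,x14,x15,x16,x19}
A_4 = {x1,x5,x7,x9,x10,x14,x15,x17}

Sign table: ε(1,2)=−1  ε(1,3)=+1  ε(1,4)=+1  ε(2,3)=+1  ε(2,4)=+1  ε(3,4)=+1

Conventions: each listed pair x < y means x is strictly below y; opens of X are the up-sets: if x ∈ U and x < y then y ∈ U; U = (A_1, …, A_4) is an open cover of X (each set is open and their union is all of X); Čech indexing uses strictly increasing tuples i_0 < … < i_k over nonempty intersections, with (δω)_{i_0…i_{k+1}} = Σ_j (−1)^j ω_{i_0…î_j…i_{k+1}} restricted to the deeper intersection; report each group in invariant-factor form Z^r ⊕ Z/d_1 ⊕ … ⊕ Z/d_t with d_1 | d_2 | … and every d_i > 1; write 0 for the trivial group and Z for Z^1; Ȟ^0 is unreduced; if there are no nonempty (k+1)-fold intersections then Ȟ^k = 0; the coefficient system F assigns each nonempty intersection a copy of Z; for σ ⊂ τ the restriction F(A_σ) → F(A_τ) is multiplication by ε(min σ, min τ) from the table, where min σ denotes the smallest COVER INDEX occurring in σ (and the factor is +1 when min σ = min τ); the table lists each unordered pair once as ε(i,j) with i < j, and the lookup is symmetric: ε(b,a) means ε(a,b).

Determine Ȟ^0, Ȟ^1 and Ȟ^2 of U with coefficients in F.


intersection data:
  A12={x4,x6} A14={x1,x5,x17} A23={x2,x3,x13,x19} A34={x7,x14,x15}
C dims 4,4; δ0: rk 4, SNF 1^3·2
Ȟ^0 = (4 − 4) − 0 = 0, so Ȟ^0 ≅ 0
Ȟ^1 = (4 − 0) − 4 = 0 plus torsion [2], so Ȟ^1 ≅ Z/2
Ȟ^2 = (0 − 0) − 0 = 0, so Ȟ^2 ≅ 0

Ȟ^0 ≅ 0; Ȟ^1 ≅ Z/2; Ȟ^2 ≅ 0


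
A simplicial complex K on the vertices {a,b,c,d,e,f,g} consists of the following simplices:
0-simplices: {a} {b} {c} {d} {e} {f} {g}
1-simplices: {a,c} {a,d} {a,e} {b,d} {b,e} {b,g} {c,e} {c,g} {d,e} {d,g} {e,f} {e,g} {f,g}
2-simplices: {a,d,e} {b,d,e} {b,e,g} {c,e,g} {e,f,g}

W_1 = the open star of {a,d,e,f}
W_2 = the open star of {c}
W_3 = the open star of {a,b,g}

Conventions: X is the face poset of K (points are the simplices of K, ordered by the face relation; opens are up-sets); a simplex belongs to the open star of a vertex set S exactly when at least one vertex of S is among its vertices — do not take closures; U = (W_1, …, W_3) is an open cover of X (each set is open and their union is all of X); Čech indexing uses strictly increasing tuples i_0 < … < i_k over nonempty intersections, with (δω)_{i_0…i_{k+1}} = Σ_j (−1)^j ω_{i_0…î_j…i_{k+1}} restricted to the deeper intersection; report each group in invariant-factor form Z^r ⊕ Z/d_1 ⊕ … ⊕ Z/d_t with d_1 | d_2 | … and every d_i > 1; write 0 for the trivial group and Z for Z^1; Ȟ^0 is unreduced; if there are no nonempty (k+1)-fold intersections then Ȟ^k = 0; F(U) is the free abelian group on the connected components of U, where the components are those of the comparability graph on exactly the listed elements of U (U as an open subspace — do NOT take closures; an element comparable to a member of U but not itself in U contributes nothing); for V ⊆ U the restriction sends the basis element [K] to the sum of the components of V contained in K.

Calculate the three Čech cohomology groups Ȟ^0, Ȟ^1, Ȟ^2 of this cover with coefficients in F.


nonempty overlaps:
  W1={{a},{d},{e},{f},{a,c},{a,d},{a,e},{b,d},{b,e},{c,e},{d,e},{d,g},{e,f},{e,g},{f,g},{a,d,e},{b,d,e},{b,e,g},{c,e,g},{e,f,g}} W2={{c},{a,c},{c,e},{c,g},{c,e,g}} W3={{a},{b},{g},{a,c},{a,d},{a,e},{b,d},{b,e},{b,g},{c,g},{d,g},{e,g},{f,g},{a,d,e},{b,d,e},{b,e,g},{c,e,g},{e,f,g}}
  W12={{a,c},{c,e},{c,e,g}} W13={{a},{a,c},{a,d},{a,e},{b,d},{b,e},{d,g},{e,g},{f,g},{a,d,e},{b,d,e},{b,e,g},{c,e,g},{e,f,g}} W23={{a,c},{c,g},{c,e,g}}
  W123={{a,c},{c,e,g}}
components per intersection:
  W1: {{a},{d},{e},{f},{a,c},{a,d},{a,e},{b,d},{b,e},{c,e},{d,e},{d,g},{e,f},{e,g},{f,g},{a,d,e},{b,d,e},{b,e,g},{c,e,g},{e,f,g}}
  W2: {{c},{a,c},{c,e},{c,g},{c,e,g}}
  W3: {{a},{a,c},{a,d},{a,e},{a,d,e}} {{b},{g},{b,d},{b,e},{b,g},{c,g},{d,g},{e,g},{f,g},{b,d,e},{b,e,g},{c,e,g},{e,f,g}}
  W12: {{a,c}} {{c,e},{c,e,g}}
  W13: {{a},{a,c},{a,d},{a,e},{a,d,e}} {{b,d},{b,e},{e,g},{f,g},{b,d,e},{b,e,g},{c,e,g},{e,f,g}} {{d,g}}
  W23: {{a,c}} {{c,g},{c,e,g}}
  W123: {{a,c}} {{c,e,g}}
C dims 4,7,2; δ0: rk 3, SNF 1^3; δ1: rk 2, SNF 1^2
degree 0: 4−3−0 = 1 → Ȟ^0 ≅ Z
degree 1: 7−2−3 = 2 → Ȟ^1 ≅ Z^2
degree 2: 2−0−2 = 0 → Ȟ^2 ≅ 0

Ȟ^0 ≅ Z, Ȟ^1 ≅ Z^2, Ȟ^2 ≅ 0


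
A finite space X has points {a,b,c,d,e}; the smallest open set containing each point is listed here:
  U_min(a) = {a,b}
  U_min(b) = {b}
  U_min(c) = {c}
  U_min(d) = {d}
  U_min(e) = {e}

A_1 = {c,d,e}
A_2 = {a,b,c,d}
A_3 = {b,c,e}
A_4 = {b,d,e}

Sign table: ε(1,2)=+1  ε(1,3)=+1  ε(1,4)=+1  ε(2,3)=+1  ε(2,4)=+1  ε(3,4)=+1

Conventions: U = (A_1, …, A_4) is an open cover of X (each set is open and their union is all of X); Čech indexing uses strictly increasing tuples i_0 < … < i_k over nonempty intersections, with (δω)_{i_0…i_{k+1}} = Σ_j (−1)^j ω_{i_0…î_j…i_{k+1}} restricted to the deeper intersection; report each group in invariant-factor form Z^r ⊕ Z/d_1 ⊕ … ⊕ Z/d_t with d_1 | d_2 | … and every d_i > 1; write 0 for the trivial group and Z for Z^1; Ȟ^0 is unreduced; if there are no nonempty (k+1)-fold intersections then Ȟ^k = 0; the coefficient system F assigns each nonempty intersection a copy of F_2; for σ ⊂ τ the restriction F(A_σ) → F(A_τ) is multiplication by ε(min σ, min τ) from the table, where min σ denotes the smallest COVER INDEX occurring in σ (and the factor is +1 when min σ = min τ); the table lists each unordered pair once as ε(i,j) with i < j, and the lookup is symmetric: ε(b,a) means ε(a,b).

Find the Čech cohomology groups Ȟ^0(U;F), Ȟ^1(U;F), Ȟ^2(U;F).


Ȟ^0 = Z/2, Ȟ^1 = 0, Ȟ^2 = Z/2

nerve of the cover:
  A12={c,d} A13={c,e} A14={d,e} A23={b,c} A24={b,d} A34={b,e}
  A123={c} A124={d} A134={e} A234={b}
C dims 4,6,4; δ0: rk_F2 3; δ1: rk_F2 3
Ȟ^0 = (4 − 3) − 0 = 1, so Ȟ^0 ≅ Z/2
Ȟ^1 = (6 − 3) − 3 = 0, so Ȟ^1 ≅ 0
Ȟ^2 = (4 − 0) − 3 = 1, so Ȟ^2 ≅ Z/2


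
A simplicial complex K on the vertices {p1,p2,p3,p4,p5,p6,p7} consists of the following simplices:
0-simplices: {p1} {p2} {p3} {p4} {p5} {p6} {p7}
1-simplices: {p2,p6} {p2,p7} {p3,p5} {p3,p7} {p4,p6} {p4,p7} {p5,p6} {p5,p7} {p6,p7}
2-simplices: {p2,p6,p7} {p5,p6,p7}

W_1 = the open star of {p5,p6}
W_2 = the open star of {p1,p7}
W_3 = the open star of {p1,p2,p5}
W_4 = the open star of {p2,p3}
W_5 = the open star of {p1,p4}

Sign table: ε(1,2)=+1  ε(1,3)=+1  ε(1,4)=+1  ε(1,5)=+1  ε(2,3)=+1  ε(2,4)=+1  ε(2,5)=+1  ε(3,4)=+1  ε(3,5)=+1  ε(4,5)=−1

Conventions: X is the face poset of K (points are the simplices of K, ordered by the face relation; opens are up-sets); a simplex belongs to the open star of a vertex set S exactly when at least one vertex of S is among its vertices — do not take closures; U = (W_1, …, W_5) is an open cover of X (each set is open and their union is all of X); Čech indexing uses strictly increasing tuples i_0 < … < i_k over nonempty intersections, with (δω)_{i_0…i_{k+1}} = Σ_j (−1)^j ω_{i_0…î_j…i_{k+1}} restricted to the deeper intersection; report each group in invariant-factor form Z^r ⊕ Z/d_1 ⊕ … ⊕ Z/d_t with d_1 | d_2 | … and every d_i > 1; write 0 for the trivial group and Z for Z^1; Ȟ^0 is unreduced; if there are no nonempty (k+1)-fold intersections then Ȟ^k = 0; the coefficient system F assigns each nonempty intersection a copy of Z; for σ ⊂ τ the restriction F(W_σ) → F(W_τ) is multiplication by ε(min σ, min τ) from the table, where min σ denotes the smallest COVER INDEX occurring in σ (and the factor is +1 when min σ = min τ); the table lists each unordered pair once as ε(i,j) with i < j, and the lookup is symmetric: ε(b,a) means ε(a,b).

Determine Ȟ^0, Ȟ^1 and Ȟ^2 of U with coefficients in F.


intersection data:
  W1={{p5},{p6},{p2,p6},{p3,p5},{p4,p6},{p5,p6},{p5,p7},{p6,p7},{p2,p6,p7},{p5,p6,p7}} W2={{p1},{p7},{p2,p7},{p3,p7},{p4,p7},{p5,p7},{p6,p7},{p2,p6,p7},{p5,p6,p7}} W3={{p1},{p2},{p5},{p2,p6},{p2,p7},{p3,p5},{p5,p6},{p5,p7},{p2,p6,p7},{p5,p6,p7}} W4={{p2},{p3},{p2,p6},{p2,p7},{p3,p5},{p3,p7},{p2,p6,p7}} W5={{p1},{p4},{p4,p6},{p4,p7}}
  W12={{p5,p7},{p6,p7},{p2,p6,p7},{p5,p6,p7}} W13={{p5},{p2,p6},{p3,p5},{p5,p6},{p5,p7},{p2,p6,p7},{p5,p6,p7}} W14={{p2,p6},{p3,p5},{p2,p6,p7}} W15={{p4,p6}} W23={{p1},{p2,p7},{p5,p7},{p2,p6,p7},{p5,p6,p7}} W24={{p2,p7},{p3,p7},{p2,p6,p7}} W25={{p1},{p4,p7}} W34={{p2},{p2,p6},{p2,p7},{p3,p5},{p2,p6,p7}} W35={{p1}}
  W123={{p5,p7},{p2,p6,p7},{p5,p6,p7}} W124={{p2,p6,p7}} W134={{p2,p6},{p3,p5},{p2,p6,p7}} W234={{p2,p7},{p2,p6,p7}} W235={{p1}}
  W1234={{p2,p6,p7}}
C dims 5,9,5,1; δ0: rk 4, SNF 1^4; δ1: rk 4, SNF 1^4; δ2: rk 1, SNF 1^1
Ȟ^0 = (5 − 4) − 0 = 1, so Ȟ^0 ≅ Z
Ȟ^1 = (9 − 4) − 4 = 1, so Ȟ^1 ≅ Z
Ȟ^2 = (5 − 1) − 4 = 0, so Ȟ^2 ≅ 0

Ȟ^0 ≅ Z,  Ȟ^1 ≅ Z,  Ȟ^2 ≅ 0


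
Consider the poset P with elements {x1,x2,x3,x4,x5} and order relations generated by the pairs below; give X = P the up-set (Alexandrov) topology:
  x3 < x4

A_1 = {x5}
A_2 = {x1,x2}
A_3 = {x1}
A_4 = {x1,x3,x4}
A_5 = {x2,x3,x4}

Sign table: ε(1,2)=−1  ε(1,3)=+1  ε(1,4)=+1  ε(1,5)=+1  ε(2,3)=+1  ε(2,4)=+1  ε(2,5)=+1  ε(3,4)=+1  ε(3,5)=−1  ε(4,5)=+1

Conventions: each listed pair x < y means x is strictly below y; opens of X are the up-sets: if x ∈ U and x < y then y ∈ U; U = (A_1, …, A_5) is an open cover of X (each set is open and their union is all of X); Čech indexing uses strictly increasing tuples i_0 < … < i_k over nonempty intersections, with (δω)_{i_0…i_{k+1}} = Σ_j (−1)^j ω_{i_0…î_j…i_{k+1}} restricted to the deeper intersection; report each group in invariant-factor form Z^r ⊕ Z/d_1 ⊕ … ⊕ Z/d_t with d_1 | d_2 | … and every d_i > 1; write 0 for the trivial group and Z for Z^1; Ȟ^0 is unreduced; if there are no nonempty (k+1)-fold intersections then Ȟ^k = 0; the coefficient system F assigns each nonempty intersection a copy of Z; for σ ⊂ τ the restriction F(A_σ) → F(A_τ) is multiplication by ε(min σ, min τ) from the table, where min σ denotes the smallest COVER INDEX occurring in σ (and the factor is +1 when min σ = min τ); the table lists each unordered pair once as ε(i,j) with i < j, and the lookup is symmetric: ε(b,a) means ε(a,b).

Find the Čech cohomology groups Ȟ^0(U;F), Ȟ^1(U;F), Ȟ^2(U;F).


Ȟ^0 ≅ Z^2; Ȟ^1 ≅ Z; Ȟ^2 ≅ 0

intersection data:
  A23={x1} A24={x1} A25={x2} A34={x1} A45={x3,x4}
  A234={x1}
C dims 5,5,1; δ0: rk 3, SNF 1^3; δ1: rk 1, SNF 1^1
Ȟ^0 = (5 − 3) − 0 = 2, so Ȟ^0 ≅ Z^2
Ȟ^1 = (5 − 1) − 3 = 1, so Ȟ^1 ≅ Z
Ȟ^2 = (1 − 0) − 1 = 0, so Ȟ^2 ≅ 0


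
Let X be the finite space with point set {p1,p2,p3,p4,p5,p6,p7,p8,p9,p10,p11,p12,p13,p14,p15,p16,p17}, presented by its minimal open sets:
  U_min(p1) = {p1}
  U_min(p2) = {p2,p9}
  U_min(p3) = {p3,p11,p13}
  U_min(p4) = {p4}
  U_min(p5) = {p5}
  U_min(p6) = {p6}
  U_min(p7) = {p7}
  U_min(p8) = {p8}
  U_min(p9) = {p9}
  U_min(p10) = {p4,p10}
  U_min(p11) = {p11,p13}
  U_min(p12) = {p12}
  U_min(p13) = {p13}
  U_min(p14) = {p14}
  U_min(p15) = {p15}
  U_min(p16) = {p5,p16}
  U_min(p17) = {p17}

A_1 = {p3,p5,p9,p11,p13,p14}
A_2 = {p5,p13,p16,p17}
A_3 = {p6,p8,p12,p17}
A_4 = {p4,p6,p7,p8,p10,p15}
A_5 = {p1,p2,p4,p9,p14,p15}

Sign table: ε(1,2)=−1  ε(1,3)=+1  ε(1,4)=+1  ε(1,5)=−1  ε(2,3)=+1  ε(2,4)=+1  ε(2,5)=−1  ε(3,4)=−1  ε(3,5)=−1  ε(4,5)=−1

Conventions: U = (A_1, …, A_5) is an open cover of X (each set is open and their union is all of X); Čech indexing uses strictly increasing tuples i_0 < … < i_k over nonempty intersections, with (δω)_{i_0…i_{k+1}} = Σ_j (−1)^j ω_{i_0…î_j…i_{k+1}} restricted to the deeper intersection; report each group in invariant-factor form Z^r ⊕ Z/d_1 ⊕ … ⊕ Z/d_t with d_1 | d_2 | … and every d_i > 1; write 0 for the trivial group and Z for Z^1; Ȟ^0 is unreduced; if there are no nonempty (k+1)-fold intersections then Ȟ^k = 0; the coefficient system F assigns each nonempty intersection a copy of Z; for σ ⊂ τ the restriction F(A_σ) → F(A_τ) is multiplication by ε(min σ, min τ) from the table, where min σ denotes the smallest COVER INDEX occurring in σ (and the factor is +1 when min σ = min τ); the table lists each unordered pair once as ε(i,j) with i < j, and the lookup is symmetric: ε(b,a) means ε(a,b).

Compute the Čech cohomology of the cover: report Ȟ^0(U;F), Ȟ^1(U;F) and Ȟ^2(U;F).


nonempty intersections:
  A12={p5,p13} A15={p9,p14} A23={p17} A34={p6,p8} A45={p4,p15}
C dims 5,5; δ0: rk 4, SNF 1^4
Ȟ^0: (5−4)−0=1 ⇒ Z
Ȟ^1: (5−0)−4=1 ⇒ Z
Ȟ^2: (0−0)−0=0 ⇒ 0

Ȟ^0(U;F) ≅ Z, Ȟ^1(U;F) ≅ Z, Ȟ^2(U;F) ≅ 0
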